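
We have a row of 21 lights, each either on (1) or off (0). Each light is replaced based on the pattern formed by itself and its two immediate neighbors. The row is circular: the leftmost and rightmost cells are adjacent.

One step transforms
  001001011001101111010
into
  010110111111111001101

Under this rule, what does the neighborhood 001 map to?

At position 1 the neighborhood is 001; the next row has 1 there.

1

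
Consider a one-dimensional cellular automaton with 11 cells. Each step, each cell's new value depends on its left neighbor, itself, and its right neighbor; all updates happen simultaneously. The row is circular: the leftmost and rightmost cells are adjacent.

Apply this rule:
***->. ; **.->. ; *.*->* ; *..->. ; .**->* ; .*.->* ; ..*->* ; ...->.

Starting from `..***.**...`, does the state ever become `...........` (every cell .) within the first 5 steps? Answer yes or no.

no

.**..**....
**..**.....
*..**.....*
..**.....**
.**.....**.
step 5 is .**.....**., still not uniform .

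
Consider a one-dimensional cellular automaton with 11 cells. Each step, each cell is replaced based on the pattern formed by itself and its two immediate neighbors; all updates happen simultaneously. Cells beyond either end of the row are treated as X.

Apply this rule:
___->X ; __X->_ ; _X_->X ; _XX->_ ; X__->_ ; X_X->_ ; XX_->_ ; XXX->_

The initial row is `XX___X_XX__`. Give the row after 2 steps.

___X_X_____
_X_X_X_XXX_

_X_X_X_XXX_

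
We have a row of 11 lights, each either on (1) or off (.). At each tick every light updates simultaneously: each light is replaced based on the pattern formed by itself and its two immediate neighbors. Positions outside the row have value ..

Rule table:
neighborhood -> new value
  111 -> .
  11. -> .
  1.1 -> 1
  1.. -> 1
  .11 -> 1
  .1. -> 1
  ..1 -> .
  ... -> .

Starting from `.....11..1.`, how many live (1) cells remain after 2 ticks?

.....1.1.11
.....11111.
count of 1: 5

5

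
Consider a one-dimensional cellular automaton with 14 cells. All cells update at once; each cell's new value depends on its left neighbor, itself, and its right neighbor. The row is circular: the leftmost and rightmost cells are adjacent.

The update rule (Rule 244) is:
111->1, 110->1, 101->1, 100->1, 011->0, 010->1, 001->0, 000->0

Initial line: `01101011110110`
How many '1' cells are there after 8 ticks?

10

tick 1: 00111101111011
tick 2: 10011110111101
tick 3: 11001111011110
tick 4: 01100111101111
tick 5: 10110011110111
tick 6: 11011001111011
tick 7: 11101100111101
tick 8: 11110110011110
count of 1: 10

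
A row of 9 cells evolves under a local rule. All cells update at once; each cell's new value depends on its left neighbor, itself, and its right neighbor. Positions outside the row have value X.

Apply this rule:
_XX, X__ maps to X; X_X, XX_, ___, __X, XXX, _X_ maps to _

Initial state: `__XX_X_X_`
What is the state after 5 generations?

__X___X__

X_X______
___X_____
X___X____
_X___X___
__X___X__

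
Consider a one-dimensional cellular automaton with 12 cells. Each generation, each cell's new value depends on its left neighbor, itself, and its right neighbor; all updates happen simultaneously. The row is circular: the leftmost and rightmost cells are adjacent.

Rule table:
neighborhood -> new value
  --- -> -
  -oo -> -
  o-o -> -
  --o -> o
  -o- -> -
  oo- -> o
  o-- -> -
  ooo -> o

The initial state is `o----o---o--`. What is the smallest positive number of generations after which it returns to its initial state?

12

----o---o--o
---o---o--o-
--o---o--o--
-o---o--o---
o---o--o----
---o--o----o
--o--o----o-
-o--o----o--
o--o----o---
--o----o---o
-o----o---o-
o----o---o--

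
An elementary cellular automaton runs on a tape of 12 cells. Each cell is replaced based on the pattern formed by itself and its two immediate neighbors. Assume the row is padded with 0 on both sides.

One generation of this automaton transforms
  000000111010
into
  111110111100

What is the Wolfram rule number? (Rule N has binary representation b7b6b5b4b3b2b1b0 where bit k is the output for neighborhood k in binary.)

233

position 7: 111 → 1  (bit 7 = 1)
position 8: 110 → 1  (bit 6 = 1)
position 9: 101 → 1  (bit 5 = 1)
position 11: 100 → 0  (bit 4 = 0)
position 6: 011 → 1  (bit 3 = 1)
position 10: 010 → 0  (bit 2 = 0)
position 5: 001 → 0  (bit 1 = 0)
position 0: 000 → 1  (bit 0 = 1)
bits b7..b0 = 11101001 = 233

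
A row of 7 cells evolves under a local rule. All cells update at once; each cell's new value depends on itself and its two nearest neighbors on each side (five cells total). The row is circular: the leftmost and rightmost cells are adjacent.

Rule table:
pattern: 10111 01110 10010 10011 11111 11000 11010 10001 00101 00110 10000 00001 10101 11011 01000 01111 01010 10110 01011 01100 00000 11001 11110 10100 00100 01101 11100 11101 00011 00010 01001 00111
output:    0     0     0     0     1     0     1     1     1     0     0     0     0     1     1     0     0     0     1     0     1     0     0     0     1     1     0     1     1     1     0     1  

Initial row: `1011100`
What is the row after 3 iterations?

1100000
0000101
1001100

1001100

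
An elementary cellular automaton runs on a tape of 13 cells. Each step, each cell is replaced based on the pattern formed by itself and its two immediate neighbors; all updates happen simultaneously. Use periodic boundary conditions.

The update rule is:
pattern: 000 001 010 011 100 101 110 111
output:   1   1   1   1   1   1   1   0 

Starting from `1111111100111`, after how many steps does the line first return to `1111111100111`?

2

0000000111100
1111111100111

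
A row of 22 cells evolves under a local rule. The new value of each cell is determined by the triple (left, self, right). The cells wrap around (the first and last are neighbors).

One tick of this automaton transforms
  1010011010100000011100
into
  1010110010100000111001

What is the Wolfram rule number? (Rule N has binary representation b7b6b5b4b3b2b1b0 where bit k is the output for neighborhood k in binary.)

142

position 18: 111 → 1  (bit 7 = 1)
position 6: 110 → 0  (bit 6 = 0)
position 1: 101 → 0  (bit 5 = 0)
position 3: 100 → 0  (bit 4 = 0)
position 5: 011 → 1  (bit 3 = 1)
position 0: 010 → 1  (bit 2 = 1)
position 4: 001 → 1  (bit 1 = 1)
position 12: 000 → 0  (bit 0 = 0)
bits b7..b0 = 10001110 = 142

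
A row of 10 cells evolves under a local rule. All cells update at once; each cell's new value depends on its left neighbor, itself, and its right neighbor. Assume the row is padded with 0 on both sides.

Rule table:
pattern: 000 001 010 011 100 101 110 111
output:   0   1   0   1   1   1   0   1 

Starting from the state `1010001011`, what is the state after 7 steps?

0110101010

0101010110
1010101101
0101011010
1010110101
0101101010
1011010101
0110101010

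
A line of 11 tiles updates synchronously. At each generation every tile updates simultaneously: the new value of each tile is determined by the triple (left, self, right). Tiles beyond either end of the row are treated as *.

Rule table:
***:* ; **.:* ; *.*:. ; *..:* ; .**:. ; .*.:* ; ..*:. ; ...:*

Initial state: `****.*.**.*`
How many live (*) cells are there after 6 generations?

8

****.*..*..
****.**.**.
****..*..*.
*****.**.*.
*****..*.*.
******.*.*.
count of *: 8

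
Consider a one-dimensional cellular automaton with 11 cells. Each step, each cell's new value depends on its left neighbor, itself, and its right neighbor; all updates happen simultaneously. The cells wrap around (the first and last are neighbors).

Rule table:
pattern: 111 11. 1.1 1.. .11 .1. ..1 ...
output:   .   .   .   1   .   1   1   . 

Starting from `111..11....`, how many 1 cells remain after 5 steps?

6

...11..1..1
1.1..111111
..111......
.1...1.....
111.111....
count of 1: 6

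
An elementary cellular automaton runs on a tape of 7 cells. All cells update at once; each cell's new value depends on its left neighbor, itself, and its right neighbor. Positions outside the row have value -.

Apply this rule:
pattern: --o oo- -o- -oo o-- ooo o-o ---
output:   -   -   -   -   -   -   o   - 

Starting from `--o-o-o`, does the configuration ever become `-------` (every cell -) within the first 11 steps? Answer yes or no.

yes

---o-o-
----o--
-------
all cells are - at step 3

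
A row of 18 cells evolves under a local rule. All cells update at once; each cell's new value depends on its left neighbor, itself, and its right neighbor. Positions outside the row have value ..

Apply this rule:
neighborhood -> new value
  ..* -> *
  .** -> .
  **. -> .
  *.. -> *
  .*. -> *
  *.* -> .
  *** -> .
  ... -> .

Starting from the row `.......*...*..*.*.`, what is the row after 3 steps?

....***...........

step 1: ......***.*****.**
step 2: .....*............
step 3: ....***...........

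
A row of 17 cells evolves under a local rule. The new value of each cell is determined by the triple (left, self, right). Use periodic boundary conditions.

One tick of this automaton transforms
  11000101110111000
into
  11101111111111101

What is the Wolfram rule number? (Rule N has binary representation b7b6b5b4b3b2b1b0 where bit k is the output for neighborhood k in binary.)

254

position 8: 111 → 1  (bit 7 = 1)
position 1: 110 → 1  (bit 6 = 1)
position 6: 101 → 1  (bit 5 = 1)
position 2: 100 → 1  (bit 4 = 1)
position 0: 011 → 1  (bit 3 = 1)
position 5: 010 → 1  (bit 2 = 1)
position 4: 001 → 1  (bit 1 = 1)
position 3: 000 → 0  (bit 0 = 0)
bits b7..b0 = 11111110 = 254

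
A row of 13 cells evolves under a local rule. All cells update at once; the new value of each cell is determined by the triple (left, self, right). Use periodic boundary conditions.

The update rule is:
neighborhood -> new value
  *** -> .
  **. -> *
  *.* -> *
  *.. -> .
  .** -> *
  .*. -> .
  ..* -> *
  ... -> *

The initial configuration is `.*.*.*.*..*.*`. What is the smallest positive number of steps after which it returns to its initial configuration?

*.*.*.*..*.*.
.*.*.*..*.*.*
*.*.*..*.*.*.
.*.*..*.*.*.*
*.*..*.*.*.*.
.*..*.*.*.*.*
*..*.*.*.*.*.
..*.*.*.*.*.*
.*.*.*.*.*.*.
*.*.*.*.*.*..
.*.*.*.*.*..*
*.*.*.*.*..*.
.*.*.*.*..*.*

13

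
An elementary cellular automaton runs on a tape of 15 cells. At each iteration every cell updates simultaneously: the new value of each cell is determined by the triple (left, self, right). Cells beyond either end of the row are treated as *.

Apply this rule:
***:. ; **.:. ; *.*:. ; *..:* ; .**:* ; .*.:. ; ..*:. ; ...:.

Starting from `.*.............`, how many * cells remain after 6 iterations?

3

..*............
*..*...........
.*..*..........
..*..*.........
*..*..*........
.*..*..*.......
count of *: 3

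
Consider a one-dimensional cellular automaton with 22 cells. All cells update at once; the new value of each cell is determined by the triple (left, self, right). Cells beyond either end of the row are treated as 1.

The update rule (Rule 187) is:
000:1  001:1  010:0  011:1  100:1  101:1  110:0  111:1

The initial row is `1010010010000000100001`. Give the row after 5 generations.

0101101101111111011111
1011011011111110111111
0110110111111101111111
1101101111111011111111
1011011111110111111111

1011011111110111111111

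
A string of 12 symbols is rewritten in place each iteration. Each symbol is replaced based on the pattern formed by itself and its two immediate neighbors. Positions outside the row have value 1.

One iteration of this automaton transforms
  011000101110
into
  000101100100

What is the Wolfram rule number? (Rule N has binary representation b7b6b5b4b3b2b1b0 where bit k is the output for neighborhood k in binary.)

150

position 9: 111 → 1  (bit 7 = 1)
position 2: 110 → 0  (bit 6 = 0)
position 0: 101 → 0  (bit 5 = 0)
position 3: 100 → 1  (bit 4 = 1)
position 1: 011 → 0  (bit 3 = 0)
position 6: 010 → 1  (bit 2 = 1)
position 5: 001 → 1  (bit 1 = 1)
position 4: 000 → 0  (bit 0 = 0)
bits b7..b0 = 10010110 = 150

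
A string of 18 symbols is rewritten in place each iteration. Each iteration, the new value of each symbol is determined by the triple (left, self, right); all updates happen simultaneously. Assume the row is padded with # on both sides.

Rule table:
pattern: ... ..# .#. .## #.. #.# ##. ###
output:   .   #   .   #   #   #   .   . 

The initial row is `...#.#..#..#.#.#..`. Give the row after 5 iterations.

#.##.##.#.#.##.##.

#.#.#.##.##.#.#.##
.#.#.##.##.#.#.##.
#.#.##.##.#.#.##.#
.#.##.##.#.#.##.##
#.##.##.#.#.##.##.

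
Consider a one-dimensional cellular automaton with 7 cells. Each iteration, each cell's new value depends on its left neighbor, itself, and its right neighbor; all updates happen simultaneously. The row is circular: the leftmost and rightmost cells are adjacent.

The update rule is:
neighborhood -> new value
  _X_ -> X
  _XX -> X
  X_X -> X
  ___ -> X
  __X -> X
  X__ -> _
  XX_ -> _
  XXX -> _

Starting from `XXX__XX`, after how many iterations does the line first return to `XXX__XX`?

14

____XX_
XXXXX__
X_____X
__XXXXX
_XX____
XX__XXX
___XX__
XXXX__X
_____XX
_XXXXX_
XX_____
X__XXXX
__XX___
XXX__XX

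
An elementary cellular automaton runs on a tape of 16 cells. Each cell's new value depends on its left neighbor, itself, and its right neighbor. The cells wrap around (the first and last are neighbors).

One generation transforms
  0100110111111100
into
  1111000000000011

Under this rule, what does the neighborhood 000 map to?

1

At position 15 the neighborhood is 000; the next row has 1 there.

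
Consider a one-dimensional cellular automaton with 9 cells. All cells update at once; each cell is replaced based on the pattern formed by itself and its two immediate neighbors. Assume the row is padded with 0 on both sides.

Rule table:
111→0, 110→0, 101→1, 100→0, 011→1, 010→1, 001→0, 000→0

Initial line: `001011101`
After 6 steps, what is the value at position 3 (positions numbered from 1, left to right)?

1

step 1: 001110011
step 2: 001000010
step 3: 001000010  (fixed point — unchanged through step 6)
position 3 holds 1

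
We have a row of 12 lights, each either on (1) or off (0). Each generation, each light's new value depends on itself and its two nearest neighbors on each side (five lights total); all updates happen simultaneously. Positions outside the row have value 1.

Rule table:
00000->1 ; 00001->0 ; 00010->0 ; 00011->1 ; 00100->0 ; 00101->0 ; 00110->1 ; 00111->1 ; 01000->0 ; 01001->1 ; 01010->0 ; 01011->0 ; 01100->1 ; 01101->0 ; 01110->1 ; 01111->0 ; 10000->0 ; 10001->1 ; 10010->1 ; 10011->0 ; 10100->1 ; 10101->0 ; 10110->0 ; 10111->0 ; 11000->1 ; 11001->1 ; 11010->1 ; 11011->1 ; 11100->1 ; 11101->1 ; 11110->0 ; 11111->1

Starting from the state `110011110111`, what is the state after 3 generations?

011010011001
100111011101
110111101110

110111101110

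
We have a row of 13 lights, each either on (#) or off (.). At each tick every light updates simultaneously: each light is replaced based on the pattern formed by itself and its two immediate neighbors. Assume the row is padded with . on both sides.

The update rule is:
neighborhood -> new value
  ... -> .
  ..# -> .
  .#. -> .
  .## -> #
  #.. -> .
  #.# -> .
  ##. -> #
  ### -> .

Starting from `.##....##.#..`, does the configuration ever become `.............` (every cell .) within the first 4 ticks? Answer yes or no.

no

tick 1: .##....##....
tick 2: .##....##....  (fixed point — unchanged through tick 4)
tick 4 is .##....##...., still not uniform .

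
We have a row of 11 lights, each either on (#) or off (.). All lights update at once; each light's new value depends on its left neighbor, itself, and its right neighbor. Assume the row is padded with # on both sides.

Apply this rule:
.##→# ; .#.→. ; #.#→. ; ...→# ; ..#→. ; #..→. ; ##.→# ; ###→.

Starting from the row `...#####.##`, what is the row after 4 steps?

.#.#...#.#.
.....#.....
.###...###.
.#.#.#.#.#.

.#.#.#.#.#.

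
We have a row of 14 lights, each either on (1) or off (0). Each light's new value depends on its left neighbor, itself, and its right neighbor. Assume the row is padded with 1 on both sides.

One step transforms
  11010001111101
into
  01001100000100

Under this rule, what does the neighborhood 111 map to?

0

At position 0 the neighborhood is 111; the next row has 0 there.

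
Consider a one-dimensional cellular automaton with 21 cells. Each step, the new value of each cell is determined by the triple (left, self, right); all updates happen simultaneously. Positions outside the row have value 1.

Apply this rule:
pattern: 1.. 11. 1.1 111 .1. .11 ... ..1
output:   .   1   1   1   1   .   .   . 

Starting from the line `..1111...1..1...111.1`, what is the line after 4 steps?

...111...1..1....111.
....11...1..1.....111
.....1...1..1......11
.....1...1..1.......1

.....1...1..1.......1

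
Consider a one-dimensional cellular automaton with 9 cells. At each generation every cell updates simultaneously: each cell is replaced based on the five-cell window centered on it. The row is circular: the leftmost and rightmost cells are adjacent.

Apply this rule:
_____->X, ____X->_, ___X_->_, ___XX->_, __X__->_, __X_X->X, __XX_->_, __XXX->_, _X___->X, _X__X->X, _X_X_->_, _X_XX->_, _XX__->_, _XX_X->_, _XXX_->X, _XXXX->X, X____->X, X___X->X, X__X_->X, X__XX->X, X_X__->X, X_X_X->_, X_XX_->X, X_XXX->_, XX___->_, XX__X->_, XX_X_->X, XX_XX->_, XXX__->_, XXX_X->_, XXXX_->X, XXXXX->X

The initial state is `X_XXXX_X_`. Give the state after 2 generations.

___XX_X__
X____XXXX

X____XXXX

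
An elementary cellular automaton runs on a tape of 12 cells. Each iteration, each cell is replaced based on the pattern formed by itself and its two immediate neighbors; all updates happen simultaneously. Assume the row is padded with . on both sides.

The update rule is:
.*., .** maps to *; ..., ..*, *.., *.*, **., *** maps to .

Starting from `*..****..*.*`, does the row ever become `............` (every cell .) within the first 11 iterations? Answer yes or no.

no

*..*.....*.*
*..*.....*.*  (fixed point — unchanged through iteration 11)
iteration 11 is *..*.....*.*, still not uniform .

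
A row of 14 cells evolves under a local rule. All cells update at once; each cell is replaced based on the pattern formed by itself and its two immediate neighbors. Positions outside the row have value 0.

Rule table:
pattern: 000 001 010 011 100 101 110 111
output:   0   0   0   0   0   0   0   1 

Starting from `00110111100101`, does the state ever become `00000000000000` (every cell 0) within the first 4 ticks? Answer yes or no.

yes

tick 1: 00000011000000
tick 2: 00000000000000
all cells are 0 at tick 2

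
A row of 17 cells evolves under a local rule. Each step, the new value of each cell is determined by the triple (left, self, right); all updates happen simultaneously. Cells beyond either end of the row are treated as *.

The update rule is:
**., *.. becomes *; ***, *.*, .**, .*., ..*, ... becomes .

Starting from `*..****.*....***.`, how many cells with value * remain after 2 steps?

4

**....*..*.....*.
.**....*..*......
count of *: 4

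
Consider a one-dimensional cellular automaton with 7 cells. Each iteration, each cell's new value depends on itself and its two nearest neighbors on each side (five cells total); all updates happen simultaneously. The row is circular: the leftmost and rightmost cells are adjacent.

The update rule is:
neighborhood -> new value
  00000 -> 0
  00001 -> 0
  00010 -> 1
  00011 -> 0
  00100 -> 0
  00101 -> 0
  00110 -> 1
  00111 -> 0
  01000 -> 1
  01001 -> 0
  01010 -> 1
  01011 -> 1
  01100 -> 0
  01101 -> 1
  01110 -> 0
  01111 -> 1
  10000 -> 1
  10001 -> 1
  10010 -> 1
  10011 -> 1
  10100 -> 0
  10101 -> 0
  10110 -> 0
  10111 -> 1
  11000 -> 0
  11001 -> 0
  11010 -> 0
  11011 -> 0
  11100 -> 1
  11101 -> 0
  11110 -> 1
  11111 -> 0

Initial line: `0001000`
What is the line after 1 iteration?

0010110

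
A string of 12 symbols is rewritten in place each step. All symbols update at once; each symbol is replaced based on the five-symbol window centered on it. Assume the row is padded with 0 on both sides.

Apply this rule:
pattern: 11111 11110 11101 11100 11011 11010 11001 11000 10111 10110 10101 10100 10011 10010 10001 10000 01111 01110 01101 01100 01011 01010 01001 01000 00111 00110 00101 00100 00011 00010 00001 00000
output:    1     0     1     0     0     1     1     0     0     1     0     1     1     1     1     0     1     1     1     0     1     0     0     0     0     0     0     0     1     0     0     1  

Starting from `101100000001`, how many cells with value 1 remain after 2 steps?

5

011000111000
100011010001
count of 1: 5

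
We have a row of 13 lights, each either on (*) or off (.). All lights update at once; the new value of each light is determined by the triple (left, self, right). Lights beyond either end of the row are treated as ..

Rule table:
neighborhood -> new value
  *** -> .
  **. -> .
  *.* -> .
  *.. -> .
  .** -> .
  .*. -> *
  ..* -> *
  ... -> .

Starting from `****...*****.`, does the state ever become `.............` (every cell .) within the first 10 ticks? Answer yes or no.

no

......*......
.....**......
....*........
...**........
..*..........
.**..........
*............
*............  (fixed point — unchanged through tick 10)
tick 10 is *............, still not uniform .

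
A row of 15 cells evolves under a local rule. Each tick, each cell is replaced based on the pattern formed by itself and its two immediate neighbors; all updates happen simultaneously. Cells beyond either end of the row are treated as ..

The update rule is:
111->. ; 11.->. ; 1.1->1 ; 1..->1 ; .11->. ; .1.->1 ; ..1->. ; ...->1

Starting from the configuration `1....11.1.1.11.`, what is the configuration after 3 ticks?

111...11111.111

tick 1: 1111...11111..1
tick 2: ....11......1.1
tick 3: 111...11111.111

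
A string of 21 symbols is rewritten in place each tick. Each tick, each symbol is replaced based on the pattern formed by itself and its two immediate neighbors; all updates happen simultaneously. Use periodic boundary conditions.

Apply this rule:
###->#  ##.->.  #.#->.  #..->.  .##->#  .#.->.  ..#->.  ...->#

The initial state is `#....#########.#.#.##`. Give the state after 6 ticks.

..##.########......##
..#..#######..####.#.
#....######...###....
..##.#####..#.##..##.
#.#..####.....#...#..
.....###..###...#....

.....###..###...#....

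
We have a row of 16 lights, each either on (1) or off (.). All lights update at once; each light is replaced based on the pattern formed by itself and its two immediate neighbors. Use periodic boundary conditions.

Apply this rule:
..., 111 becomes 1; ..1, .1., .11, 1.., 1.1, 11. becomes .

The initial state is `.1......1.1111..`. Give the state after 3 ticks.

...1111....11..1
.1..11..11......
...........11111

...........11111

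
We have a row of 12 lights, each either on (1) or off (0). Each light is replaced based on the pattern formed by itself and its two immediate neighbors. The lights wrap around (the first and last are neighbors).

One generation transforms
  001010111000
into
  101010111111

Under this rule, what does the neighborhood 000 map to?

At position 0 the neighborhood is 000; the next row has 1 there.

1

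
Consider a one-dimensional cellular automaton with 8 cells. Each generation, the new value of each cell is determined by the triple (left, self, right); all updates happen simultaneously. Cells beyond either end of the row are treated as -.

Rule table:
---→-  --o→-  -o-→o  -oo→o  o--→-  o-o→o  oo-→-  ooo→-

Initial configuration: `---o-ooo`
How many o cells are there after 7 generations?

1

---ooo--
---o----
---o----  (fixed point — unchanged through generation 7)
count of o: 1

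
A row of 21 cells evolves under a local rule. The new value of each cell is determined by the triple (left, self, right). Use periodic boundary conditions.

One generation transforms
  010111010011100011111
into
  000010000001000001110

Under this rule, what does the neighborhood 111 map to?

1

At position 4 the neighborhood is 111; the next row has 1 there.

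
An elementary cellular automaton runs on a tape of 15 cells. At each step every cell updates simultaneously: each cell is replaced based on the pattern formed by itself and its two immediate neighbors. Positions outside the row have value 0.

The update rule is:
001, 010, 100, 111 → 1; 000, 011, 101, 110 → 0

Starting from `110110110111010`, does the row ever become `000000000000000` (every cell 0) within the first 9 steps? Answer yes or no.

no

000000000010011
000000000111100
000000001011010
000000011000011
000000100100100
000001111111110
000010111111101
000110011111001
001001101110111
step 9 is 001001101110111, still not uniform 0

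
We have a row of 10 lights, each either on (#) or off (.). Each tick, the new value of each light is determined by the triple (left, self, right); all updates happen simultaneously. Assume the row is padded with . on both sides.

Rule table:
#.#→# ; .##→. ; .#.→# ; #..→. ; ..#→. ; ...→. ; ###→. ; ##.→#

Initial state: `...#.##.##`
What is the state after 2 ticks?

....##.###

...##.##.#
....##.###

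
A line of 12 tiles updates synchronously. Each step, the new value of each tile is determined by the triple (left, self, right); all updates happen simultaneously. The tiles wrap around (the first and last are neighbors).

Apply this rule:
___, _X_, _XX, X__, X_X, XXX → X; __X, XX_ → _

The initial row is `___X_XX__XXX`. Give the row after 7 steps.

XX_XXX_X_XX_
X_XXX_XXXX_X
_XXX_XXXX_XX
XXX_XXXX_XX_
XX_XXXX_XX_X
X_XXXX_XX_XX
_XXXX_XX_XXX

_XXXX_XX_XXX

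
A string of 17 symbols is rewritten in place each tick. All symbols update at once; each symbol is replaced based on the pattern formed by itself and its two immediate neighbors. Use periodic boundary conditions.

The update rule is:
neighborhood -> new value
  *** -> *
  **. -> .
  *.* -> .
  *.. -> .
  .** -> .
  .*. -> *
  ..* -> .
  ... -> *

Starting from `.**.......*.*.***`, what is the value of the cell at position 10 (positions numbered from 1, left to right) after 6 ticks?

.

....*****.*.*..*.
***..***..*.*..*.
.*....*...*.*..*.
.*.**.*.*.*.*..*.
.*....*.*.*.*..*.
.*.**.*.*.*.*..*.
position 10 holds .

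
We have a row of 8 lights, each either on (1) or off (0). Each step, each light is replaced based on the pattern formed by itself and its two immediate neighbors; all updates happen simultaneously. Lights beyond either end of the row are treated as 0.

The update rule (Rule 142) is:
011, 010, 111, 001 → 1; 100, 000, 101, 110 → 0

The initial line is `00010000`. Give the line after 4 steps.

step 1: 00110000
step 2: 01100000
step 3: 11000000
step 4: 10000000

10000000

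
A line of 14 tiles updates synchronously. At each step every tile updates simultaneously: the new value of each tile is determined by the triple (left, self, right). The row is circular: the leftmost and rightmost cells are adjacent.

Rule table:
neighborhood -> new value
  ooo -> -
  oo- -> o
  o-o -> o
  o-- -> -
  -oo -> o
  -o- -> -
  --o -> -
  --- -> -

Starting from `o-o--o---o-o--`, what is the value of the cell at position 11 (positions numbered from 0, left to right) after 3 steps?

-

-o--------o---
--------------
--------------
position 11 holds -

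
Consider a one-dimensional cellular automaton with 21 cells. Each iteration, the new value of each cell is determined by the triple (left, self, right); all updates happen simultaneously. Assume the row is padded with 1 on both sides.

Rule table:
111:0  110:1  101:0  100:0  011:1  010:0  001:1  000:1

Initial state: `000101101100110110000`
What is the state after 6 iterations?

011010000100011100001

iteration 1: 011001101101110110111
iteration 2: 011011101101010110100
iteration 3: 011010101100000110001
iteration 4: 011000001101111110111
iteration 5: 011011111101000010100
iteration 6: 011010000100011100001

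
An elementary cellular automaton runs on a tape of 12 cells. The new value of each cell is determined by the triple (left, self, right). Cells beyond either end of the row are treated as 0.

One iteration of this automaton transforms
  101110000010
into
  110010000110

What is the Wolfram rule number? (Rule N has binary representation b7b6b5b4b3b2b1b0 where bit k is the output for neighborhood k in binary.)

position 3: 111 → 0  (bit 7 = 0)
position 4: 110 → 1  (bit 6 = 1)
position 1: 101 → 1  (bit 5 = 1)
position 5: 100 → 0  (bit 4 = 0)
position 2: 011 → 0  (bit 3 = 0)
position 0: 010 → 1  (bit 2 = 1)
position 9: 001 → 1  (bit 1 = 1)
position 6: 000 → 0  (bit 0 = 0)
bits b7..b0 = 01100110 = 102

102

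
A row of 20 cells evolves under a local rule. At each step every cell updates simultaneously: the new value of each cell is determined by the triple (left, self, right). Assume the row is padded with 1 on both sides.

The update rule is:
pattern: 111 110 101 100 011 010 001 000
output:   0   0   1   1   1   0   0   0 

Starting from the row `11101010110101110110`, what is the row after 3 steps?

01000110101101010110

step 1: 00010101101011001101
step 2: 10001011010110101011
step 3: 01000110101101010110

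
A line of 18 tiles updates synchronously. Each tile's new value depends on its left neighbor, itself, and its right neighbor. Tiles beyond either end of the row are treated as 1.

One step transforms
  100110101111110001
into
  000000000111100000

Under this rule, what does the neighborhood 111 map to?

1

At position 9 the neighborhood is 111; the next row has 1 there.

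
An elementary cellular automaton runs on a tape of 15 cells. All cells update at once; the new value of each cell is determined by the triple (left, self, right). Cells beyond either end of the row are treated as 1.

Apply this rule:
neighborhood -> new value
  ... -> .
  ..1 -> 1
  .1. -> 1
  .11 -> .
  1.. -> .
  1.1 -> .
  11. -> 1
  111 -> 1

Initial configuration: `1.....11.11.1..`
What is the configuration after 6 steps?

1.11.1.1.11.1..

step 1: 1....1.1..1.1.1
step 2: 1...11.1.11.1..
step 3: 1..1.1.1..1.1.1
step 4: 1.11.1.1.11.1..
step 5: 1..1.1.1..1.1.1  (repeats step 3; period 2)
step 6: 1.11.1.1.11.1..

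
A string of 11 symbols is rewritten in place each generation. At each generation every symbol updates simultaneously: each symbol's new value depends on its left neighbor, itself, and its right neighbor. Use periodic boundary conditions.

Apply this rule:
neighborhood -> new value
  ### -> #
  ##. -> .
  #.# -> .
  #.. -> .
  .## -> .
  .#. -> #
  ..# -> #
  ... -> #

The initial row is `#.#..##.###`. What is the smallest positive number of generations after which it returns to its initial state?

..#.#....##
.##.#.###..
#...#..#..#
..###.##.#.
##.#.....#.
...#.#####.
####..###..
.##..#.#..#
....##.#.##
.###...#...
#.#..###.##
..#.#.#...#
.##.#.#.###
....#.#..#.
#####.#.##.
.###..#....
#.#..##.###

17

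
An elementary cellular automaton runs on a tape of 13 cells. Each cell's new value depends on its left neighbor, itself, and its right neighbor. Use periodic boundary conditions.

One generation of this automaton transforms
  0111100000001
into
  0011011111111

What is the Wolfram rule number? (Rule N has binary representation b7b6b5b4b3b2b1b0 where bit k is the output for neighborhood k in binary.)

position 2: 111 → 1  (bit 7 = 1)
position 4: 110 → 0  (bit 6 = 0)
position 0: 101 → 0  (bit 5 = 0)
position 5: 100 → 1  (bit 4 = 1)
position 1: 011 → 0  (bit 3 = 0)
position 12: 010 → 1  (bit 2 = 1)
position 11: 001 → 1  (bit 1 = 1)
position 6: 000 → 1  (bit 0 = 1)
bits b7..b0 = 10010111 = 151

151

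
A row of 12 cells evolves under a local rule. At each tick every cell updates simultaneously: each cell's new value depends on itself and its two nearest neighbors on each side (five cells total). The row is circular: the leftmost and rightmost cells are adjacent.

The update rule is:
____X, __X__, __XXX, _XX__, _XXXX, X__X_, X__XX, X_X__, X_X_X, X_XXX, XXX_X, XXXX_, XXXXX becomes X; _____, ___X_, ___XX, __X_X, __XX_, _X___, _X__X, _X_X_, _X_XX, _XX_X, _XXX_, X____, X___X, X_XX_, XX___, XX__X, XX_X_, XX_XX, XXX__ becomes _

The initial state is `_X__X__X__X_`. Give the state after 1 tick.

XX_XX_XX_XX_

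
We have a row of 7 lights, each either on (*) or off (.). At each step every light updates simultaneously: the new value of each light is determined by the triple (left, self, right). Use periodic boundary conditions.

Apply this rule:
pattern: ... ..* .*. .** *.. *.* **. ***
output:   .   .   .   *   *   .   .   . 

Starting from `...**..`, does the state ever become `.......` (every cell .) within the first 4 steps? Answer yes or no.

...*.*.
......*
*......
.*.....
step 4 is .*....., still not uniform .

no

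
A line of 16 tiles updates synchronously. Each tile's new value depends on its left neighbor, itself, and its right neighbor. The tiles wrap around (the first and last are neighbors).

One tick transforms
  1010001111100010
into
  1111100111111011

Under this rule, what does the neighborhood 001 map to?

0

At position 5 the neighborhood is 001; the next row has 0 there.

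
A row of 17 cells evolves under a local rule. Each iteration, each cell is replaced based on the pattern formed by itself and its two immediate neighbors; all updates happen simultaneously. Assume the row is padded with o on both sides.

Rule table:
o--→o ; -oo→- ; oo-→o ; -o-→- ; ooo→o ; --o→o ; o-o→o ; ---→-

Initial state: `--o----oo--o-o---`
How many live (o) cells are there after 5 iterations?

oo-o--o-ooo-o-o-o
ooo-oo-o-ooo-o-o-
oooo-oo-o-ooo-o-o
ooooo-oo-o-ooo-o-
oooooo-oo-o-ooo-o
count of o: 13

13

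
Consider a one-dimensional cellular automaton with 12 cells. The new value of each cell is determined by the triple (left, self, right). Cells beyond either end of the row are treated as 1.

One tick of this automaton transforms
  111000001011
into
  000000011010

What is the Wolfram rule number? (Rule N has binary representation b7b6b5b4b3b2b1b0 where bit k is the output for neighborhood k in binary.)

position 0: 111 → 0  (bit 7 = 0)
position 2: 110 → 0  (bit 6 = 0)
position 9: 101 → 0  (bit 5 = 0)
position 3: 100 → 0  (bit 4 = 0)
position 10: 011 → 1  (bit 3 = 1)
position 8: 010 → 1  (bit 2 = 1)
position 7: 001 → 1  (bit 1 = 1)
position 4: 000 → 0  (bit 0 = 0)
bits b7..b0 = 00001110 = 14

14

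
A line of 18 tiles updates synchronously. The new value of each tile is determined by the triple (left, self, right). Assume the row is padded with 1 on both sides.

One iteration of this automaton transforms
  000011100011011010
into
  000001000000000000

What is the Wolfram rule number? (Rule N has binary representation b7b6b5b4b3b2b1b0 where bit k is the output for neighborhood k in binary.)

128

position 5: 111 → 1  (bit 7 = 1)
position 6: 110 → 0  (bit 6 = 0)
position 12: 101 → 0  (bit 5 = 0)
position 0: 100 → 0  (bit 4 = 0)
position 4: 011 → 0  (bit 3 = 0)
position 16: 010 → 0  (bit 2 = 0)
position 3: 001 → 0  (bit 1 = 0)
position 1: 000 → 0  (bit 0 = 0)
bits b7..b0 = 10000000 = 128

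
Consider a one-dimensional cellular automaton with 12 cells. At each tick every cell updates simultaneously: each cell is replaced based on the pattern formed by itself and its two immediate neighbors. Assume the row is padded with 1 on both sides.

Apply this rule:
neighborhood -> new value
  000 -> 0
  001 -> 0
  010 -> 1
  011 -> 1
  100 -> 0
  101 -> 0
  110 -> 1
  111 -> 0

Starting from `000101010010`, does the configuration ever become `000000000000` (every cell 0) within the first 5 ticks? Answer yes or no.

no

tick 1: 000101010010  (fixed point — unchanged through tick 5)
tick 5 is 000101010010, still not uniform 0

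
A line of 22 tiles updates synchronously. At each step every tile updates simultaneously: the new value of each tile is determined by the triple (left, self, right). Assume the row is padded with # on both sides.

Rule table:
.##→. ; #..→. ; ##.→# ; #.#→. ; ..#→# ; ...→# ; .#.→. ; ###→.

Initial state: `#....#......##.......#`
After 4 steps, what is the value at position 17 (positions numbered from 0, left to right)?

step 1: #.###..#####.#.######.
step 2: #...#.#....#........#.
step 3: #.##....###..#######..
step 4: #..#.###..#.#......#.#
position 17 holds .

.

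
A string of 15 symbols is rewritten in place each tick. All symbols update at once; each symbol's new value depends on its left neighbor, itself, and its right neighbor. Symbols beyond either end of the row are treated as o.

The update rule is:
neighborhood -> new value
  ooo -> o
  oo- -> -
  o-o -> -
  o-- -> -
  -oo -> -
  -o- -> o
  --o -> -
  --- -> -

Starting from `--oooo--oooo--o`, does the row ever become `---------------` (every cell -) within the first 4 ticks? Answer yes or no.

---oo----oo----
---------------
all cells are - at tick 2

yes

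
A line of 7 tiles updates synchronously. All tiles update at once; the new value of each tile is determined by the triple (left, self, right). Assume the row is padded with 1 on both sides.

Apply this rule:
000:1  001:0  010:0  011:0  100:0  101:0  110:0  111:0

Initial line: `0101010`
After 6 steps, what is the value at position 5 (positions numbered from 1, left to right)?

step 1: 0000000
step 2: 0111110
step 3: 0000000  (repeats step 1; period 2)
step 6: 0111110
position 5 holds 1

1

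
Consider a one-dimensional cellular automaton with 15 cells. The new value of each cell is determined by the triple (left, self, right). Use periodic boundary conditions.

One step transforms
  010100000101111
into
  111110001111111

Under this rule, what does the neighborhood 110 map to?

At position 14 the neighborhood is 110; the next row has 1 there.

1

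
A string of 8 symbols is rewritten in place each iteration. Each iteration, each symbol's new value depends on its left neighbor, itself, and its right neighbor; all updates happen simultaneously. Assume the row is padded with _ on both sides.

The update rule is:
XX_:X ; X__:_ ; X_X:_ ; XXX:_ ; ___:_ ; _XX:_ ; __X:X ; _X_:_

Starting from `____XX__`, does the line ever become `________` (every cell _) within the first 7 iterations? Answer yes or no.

iteration 1: ___X_X__
iteration 2: __X_____
iteration 3: _X______
iteration 4: X_______
iteration 5: ________
all cells are _ at iteration 5

yes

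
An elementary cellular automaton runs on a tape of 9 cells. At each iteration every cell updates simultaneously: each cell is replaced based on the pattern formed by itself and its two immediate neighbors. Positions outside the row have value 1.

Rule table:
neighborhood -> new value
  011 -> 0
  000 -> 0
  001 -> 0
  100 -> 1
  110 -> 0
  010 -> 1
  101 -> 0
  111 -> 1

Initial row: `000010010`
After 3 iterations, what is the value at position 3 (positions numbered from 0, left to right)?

0

iteration 1: 100011010
iteration 2: 010000010
iteration 3: 011000010
position 3 holds 0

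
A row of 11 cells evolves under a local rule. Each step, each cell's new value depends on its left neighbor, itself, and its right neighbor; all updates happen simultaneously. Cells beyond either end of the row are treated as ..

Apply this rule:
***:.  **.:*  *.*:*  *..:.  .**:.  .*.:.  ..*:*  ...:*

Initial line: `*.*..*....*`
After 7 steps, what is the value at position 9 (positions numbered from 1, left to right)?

.

.*..*..***.
*..*..*..*.
..*..*..*..
**..*..*..*
.*.*..*..*.
*.*..*..*..
.*..*..*..*
position 9 holds .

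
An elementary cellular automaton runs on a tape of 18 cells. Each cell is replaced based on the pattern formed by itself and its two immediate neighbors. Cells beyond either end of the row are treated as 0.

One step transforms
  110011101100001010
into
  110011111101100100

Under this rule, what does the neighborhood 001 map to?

0

At position 3 the neighborhood is 001; the next row has 0 there.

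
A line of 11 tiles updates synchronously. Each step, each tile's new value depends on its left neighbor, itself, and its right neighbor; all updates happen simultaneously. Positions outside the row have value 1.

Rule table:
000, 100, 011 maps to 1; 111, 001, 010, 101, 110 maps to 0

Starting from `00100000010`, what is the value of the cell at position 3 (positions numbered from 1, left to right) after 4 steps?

1

step 1: 10011111000
step 2: 01010000110
step 3: 00001110100
step 4: 11101000010
position 3 holds 1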